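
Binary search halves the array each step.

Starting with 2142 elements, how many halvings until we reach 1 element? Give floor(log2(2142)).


2142 / 2 = 1071
1071 / 2 = 535
535 / 2 = 267
267 / 2 = 133
133 / 2 = 66
66 / 2 = 33
33 / 2 = 16
16 / 2 = 8
8 / 2 = 4
4 / 2 = 2
2 / 2 = 1
Reached 1 after 11 halvings

11


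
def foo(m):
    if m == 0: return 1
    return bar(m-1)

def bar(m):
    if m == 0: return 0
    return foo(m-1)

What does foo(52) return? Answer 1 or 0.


foo(52) = bar(51)
bar(51) = foo(50)
foo(50) = bar(49)
bar(49) = foo(48)
foo(48) = bar(47)
bar(47) = foo(46)
foo(46) = bar(45)
bar(45) = foo(44)
foo(44) = bar(43)
bar(43) = foo(42)
foo(42) = bar(41)
bar(41) = foo(40)
foo(40) = bar(39)
bar(39) = foo(38)
foo(38) = bar(37)
bar(37) = foo(36)
foo(36) = bar(35)
bar(35) = foo(34)
foo(34) = bar(33)
bar(33) = foo(32)
foo(32) = bar(31)
bar(31) = foo(30)
foo(30) = bar(29)
bar(29) = foo(28)
foo(28) = bar(27)
bar(27) = foo(26)
foo(26) = bar(25)
bar(25) = foo(24)
foo(24) = bar(23)
bar(23) = foo(22)
foo(22) = bar(21)
bar(21) = foo(20)
foo(20) = bar(19)
bar(19) = foo(18)
foo(18) = bar(17)
bar(17) = foo(16)
foo(16) = bar(15)
bar(15) = foo(14)
foo(14) = bar(13)
bar(13) = foo(12)
foo(12) = bar(11)
bar(11) = foo(10)
foo(10) = bar(9)
bar(9) = foo(8)
foo(8) = bar(7)
bar(7) = foo(6)
foo(6) = bar(5)
bar(5) = foo(4)
foo(4) = bar(3)
bar(3) = foo(2)
foo(2) = bar(1)
bar(1) = foo(0)
foo(0) = 1  (base case)
Result: 1

1


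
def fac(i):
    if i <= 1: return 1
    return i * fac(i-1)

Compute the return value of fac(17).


fac(17)
= 17 * fac(16)
= 17 * 16 * fac(15)
= 17 * 16 * 15 * fac(14)
= 17 * 16 * 15 * 14 * fac(13)
= 17 * 16 * 15 * 14 * 13 * fac(12)
= 17 * 16 * 15 * 14 * 13 * 12 * fac(11)
= 17 * 16 * 15 * 14 * 13 * 12 * 11 * fac(10)
= 17 * 16 * 15 * 14 * 13 * 12 * 11 * 10 * fac(9)
= 17 * 16 * 15 * 14 * 13 * 12 * 11 * 10 * 9 * fac(8)
= 17 * 16 * 15 * 14 * 13 * 12 * 11 * 10 * 9 * 8 * fac(7)
= 17 * 16 * 15 * 14 * 13 * 12 * 11 * 10 * 9 * 8 * 7 * fac(6)
= 17 * 16 * 15 * 14 * 13 * 12 * 11 * 10 * 9 * 8 * 7 * 6 * fac(5)
= 17 * 16 * 15 * 14 * 13 * 12 * 11 * 10 * 9 * 8 * 7 * 6 * 5 * fac(4)
= 17 * 16 * 15 * 14 * 13 * 12 * 11 * 10 * 9 * 8 * 7 * 6 * 5 * 4 * fac(3)
= 17 * 16 * 15 * 14 * 13 * 12 * 11 * 10 * 9 * 8 * 7 * 6 * 5 * 4 * 3 * fac(2)
= 17 * 16 * 15 * 14 * 13 * 12 * 11 * 10 * 9 * 8 * 7 * 6 * 5 * 4 * 3 * 2 * fac(1)
= 17 * 16 * 15 * 14 * 13 * 12 * 11 * 10 * 9 * 8 * 7 * 6 * 5 * 4 * 3 * 2 * 1
= 355687428096000

355687428096000


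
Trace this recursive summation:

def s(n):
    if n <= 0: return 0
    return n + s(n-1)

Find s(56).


s(56)
= 56 + 55 + 54 + 53 + 52 + 51 + 50 + 49 + 48 + 47 + 46 + 45 + 44 + 43 + 42 + 41 + 40 + 39 + 38 + 37 + 36 + 35 + 34 + 33 + 32 + 31 + 30 + 29 + 28 + 27 + 26 + 25 + 24 + 23 + 22 + 21 + 20 + 19 + 18 + 17 + 16 + 15 + 14 + 13 + 12 + 11 + 10 + 9 + 8 + 7 + 6 + 5 + 4 + 3 + 2 + 1 + s(0)
= 56 + 55 + 54 + 53 + 52 + 51 + 50 + 49 + 48 + 47 + 46 + 45 + 44 + 43 + 42 + 41 + 40 + 39 + 38 + 37 + 36 + 35 + 34 + 33 + 32 + 31 + 30 + 29 + 28 + 27 + 26 + 25 + 24 + 23 + 22 + 21 + 20 + 19 + 18 + 17 + 16 + 15 + 14 + 13 + 12 + 11 + 10 + 9 + 8 + 7 + 6 + 5 + 4 + 3 + 2 + 1 + 0
= 1596

1596


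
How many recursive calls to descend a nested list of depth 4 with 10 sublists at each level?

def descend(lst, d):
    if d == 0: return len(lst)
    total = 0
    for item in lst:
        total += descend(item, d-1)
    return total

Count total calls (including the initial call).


At depth 0 (root): 1 call
At depth 1: each of 1 parents calls descend on 10 children = 10 calls
At depth 2: each of 10 parents calls descend on 10 children = 100 calls
At depth 3: each of 100 parents calls descend on 10 children = 1000 calls
At depth 4: each of 1000 parents calls descend on 10 children = 10000 calls
Total: 1 + 10 + 100 + 1000 + 10000 = 11111

11111


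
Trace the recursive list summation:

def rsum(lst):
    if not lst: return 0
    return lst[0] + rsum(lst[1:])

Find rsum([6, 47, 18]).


rsum([6, 47, 18]) = 6 + rsum([47, 18])
rsum([47, 18]) = 47 + rsum([18])
rsum([18]) = 18 + rsum([])
rsum([]) = 0  (base case)
Total: 6 + 47 + 18 + 0 = 71

71


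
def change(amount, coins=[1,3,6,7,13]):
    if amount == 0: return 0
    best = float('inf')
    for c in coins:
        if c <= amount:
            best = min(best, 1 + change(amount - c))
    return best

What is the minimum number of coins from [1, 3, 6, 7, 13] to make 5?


Building up with DP:
change(0) = 0
change(1) = min(1+change(0)=1+0=1) = 1
change(2) = min(1+change(1)=1+1=2) = 2
change(3) = min(1+change(2)=1+2=3, 1+change(0)=1+0=1) = 1
change(4) = min(1+change(3)=1+1=2, 1+change(1)=1+1=2) = 2
change(5) = min(1+change(4)=1+2=3, 1+change(2)=1+2=3) = 3

3


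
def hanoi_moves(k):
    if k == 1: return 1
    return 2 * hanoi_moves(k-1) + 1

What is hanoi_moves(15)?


hanoi_moves(15) = 2 * hanoi_moves(14) + 1
hanoi_moves(14) = 2 * hanoi_moves(13) + 1
hanoi_moves(13) = 2 * hanoi_moves(12) + 1
hanoi_moves(12) = 2 * hanoi_moves(11) + 1
hanoi_moves(11) = 2 * hanoi_moves(10) + 1
hanoi_moves(10) = 2 * hanoi_moves(9) + 1
hanoi_moves(9) = 2 * hanoi_moves(8) + 1
hanoi_moves(8) = 2 * hanoi_moves(7) + 1
hanoi_moves(7) = 2 * hanoi_moves(6) + 1
hanoi_moves(6) = 2 * hanoi_moves(5) + 1
hanoi_moves(5) = 2 * hanoi_moves(4) + 1
hanoi_moves(4) = 2 * hanoi_moves(3) + 1
hanoi_moves(3) = 2 * hanoi_moves(2) + 1
hanoi_moves(2) = 2 * hanoi_moves(1) + 1
hanoi_moves(1) = 1  (base case)
hanoi_moves(2) = 2 * 1 + 1 = 3
hanoi_moves(3) = 2 * 3 + 1 = 7
hanoi_moves(4) = 2 * 7 + 1 = 15
hanoi_moves(5) = 2 * 15 + 1 = 31
hanoi_moves(6) = 2 * 31 + 1 = 63
hanoi_moves(7) = 2 * 63 + 1 = 127
hanoi_moves(8) = 2 * 127 + 1 = 255
hanoi_moves(9) = 2 * 255 + 1 = 511
hanoi_moves(10) = 2 * 511 + 1 = 1023
hanoi_moves(11) = 2 * 1023 + 1 = 2047
hanoi_moves(12) = 2 * 2047 + 1 = 4095
hanoi_moves(13) = 2 * 4095 + 1 = 8191
hanoi_moves(14) = 2 * 8191 + 1 = 16383
hanoi_moves(15) = 2 * 16383 + 1 = 32767

32767


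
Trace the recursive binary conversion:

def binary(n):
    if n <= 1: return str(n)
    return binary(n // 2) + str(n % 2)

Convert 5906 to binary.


binary(5906) = binary(2953) + '0'
binary(2953) = binary(1476) + '1'
binary(1476) = binary(738) + '0'
binary(738) = binary(369) + '0'
binary(369) = binary(184) + '1'
binary(184) = binary(92) + '0'
binary(92) = binary(46) + '0'
binary(46) = binary(23) + '0'
binary(23) = binary(11) + '1'
binary(11) = binary(5) + '1'
binary(5) = binary(2) + '1'
binary(2) = binary(1) + '0'
binary(1) = '1'  (base case)
Concatenating: '1' + '0' + '1' + '1' + '1' + '0' + '0' + '0' + '1' + '0' + '0' + '1' + '0' = '1011100010010'

1011100010010


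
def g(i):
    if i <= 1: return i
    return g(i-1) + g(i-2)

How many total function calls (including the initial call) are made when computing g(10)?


Let C(n) = total calls for g(n)
C(0) = 1, C(1) = 1
C(2) = 1 + C(1) + C(0) = 1 + 1 + 1 = 3
C(3) = 1 + C(2) + C(1) = 1 + 3 + 1 = 5
C(4) = 1 + C(3) + C(2) = 1 + 5 + 3 = 9
C(5) = 1 + C(4) + C(3) = 1 + 9 + 5 = 15
C(6) = 1 + C(5) + C(4) = 1 + 15 + 9 = 25
C(7) = 1 + C(6) + C(5) = 1 + 25 + 15 = 41
C(8) = 1 + C(7) + C(6) = 1 + 41 + 25 = 67
C(9) = 1 + C(8) + C(7) = 1 + 67 + 41 = 109
C(10) = 1 + C(9) + C(8) = 1 + 109 + 67 = 177

177


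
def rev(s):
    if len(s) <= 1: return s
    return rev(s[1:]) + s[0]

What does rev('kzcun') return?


rev('kzcun') = rev('zcun') + 'k'
rev('zcun') = rev('cun') + 'z'
rev('cun') = rev('un') + 'c'
rev('un') = rev('n') + 'u'
rev('n') = 'n'  (base case)
Concatenating: 'n' + 'u' + 'c' + 'z' + 'k' = 'nuczk'

nuczk


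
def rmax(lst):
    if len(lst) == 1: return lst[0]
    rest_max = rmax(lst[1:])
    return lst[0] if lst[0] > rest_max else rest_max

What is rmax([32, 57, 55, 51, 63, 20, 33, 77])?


rmax([32, 57, 55, 51, 63, 20, 33, 77]): compare 32 with rmax([57, 55, 51, 63, 20, 33, 77])
rmax([57, 55, 51, 63, 20, 33, 77]): compare 57 with rmax([55, 51, 63, 20, 33, 77])
rmax([55, 51, 63, 20, 33, 77]): compare 55 with rmax([51, 63, 20, 33, 77])
rmax([51, 63, 20, 33, 77]): compare 51 with rmax([63, 20, 33, 77])
rmax([63, 20, 33, 77]): compare 63 with rmax([20, 33, 77])
rmax([20, 33, 77]): compare 20 with rmax([33, 77])
rmax([33, 77]): compare 33 with rmax([77])
rmax([77]) = 77  (base case)
Compare 33 with 77 -> 77
Compare 20 with 77 -> 77
Compare 63 with 77 -> 77
Compare 51 with 77 -> 77
Compare 55 with 77 -> 77
Compare 57 with 77 -> 77
Compare 32 with 77 -> 77

77


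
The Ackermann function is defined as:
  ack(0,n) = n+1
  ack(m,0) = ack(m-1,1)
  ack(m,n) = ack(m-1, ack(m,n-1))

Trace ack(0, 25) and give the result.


ack(0, 25) = 26
Result: ack(0, 25) = 26

26


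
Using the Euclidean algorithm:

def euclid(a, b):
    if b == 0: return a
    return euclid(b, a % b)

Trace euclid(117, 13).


euclid(117, 13) = euclid(13, 0)
euclid(13, 0) = 13  (base case)

13


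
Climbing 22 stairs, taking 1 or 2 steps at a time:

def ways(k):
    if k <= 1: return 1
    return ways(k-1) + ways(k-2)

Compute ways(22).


Building up from base cases:
ways(0) = 1
ways(1) = 1
ways(2) = ways(1) + ways(0) = 1 + 1 = 2
ways(3) = ways(2) + ways(1) = 2 + 1 = 3
ways(4) = ways(3) + ways(2) = 3 + 2 = 5
ways(5) = ways(4) + ways(3) = 5 + 3 = 8
ways(6) = ways(5) + ways(4) = 8 + 5 = 13
ways(7) = ways(6) + ways(5) = 13 + 8 = 21
ways(8) = ways(7) + ways(6) = 21 + 13 = 34
ways(9) = ways(8) + ways(7) = 34 + 21 = 55
ways(10) = ways(9) + ways(8) = 55 + 34 = 89
ways(11) = ways(10) + ways(9) = 89 + 55 = 144
ways(12) = ways(11) + ways(10) = 144 + 89 = 233
ways(13) = ways(12) + ways(11) = 233 + 144 = 377
ways(14) = ways(13) + ways(12) = 377 + 233 = 610
ways(15) = ways(14) + ways(13) = 610 + 377 = 987
ways(16) = ways(15) + ways(14) = 987 + 610 = 1597
ways(17) = ways(16) + ways(15) = 1597 + 987 = 2584
ways(18) = ways(17) + ways(16) = 2584 + 1597 = 4181
ways(19) = ways(18) + ways(17) = 4181 + 2584 = 6765
ways(20) = ways(19) + ways(18) = 6765 + 4181 = 10946
ways(21) = ways(20) + ways(19) = 10946 + 6765 = 17711
ways(22) = ways(21) + ways(20) = 17711 + 10946 = 28657

28657


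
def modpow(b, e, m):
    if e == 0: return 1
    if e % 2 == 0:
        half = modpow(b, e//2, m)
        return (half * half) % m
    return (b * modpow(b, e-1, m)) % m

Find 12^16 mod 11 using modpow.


modpow(12, 16, 11): e is even, compute modpow(12, 8, 11)
  modpow(12, 8, 11): e is even, compute modpow(12, 4, 11)
    modpow(12, 4, 11): e is even, compute modpow(12, 2, 11)
      modpow(12, 2, 11): e is even, compute modpow(12, 1, 11)
        modpow(12, 1, 11): e is odd, compute modpow(12, 0, 11)
          modpow(12, 0, 11) = 1
        (12 * 1) % 11 = 1
      half=1, (1*1) % 11 = 1
    half=1, (1*1) % 11 = 1
  half=1, (1*1) % 11 = 1
half=1, (1*1) % 11 = 1

1


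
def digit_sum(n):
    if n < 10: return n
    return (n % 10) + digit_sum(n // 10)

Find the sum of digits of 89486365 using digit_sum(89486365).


digit_sum(89486365) = 5 + digit_sum(8948636)
digit_sum(8948636) = 6 + digit_sum(894863)
digit_sum(894863) = 3 + digit_sum(89486)
digit_sum(89486) = 6 + digit_sum(8948)
digit_sum(8948) = 8 + digit_sum(894)
digit_sum(894) = 4 + digit_sum(89)
digit_sum(89) = 9 + digit_sum(8)
digit_sum(8) = 8  (base case)
Total: 5 + 6 + 3 + 6 + 8 + 4 + 9 + 8 = 49

49


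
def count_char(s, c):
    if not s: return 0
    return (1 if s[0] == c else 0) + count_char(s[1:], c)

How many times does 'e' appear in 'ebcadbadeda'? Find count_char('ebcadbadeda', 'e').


s[0]='e' == 'e' -> 1
s[0]='b' != 'e' -> 0
s[0]='c' != 'e' -> 0
s[0]='a' != 'e' -> 0
s[0]='d' != 'e' -> 0
s[0]='b' != 'e' -> 0
s[0]='a' != 'e' -> 0
s[0]='d' != 'e' -> 0
s[0]='e' == 'e' -> 1
s[0]='d' != 'e' -> 0
s[0]='a' != 'e' -> 0
Sum: 1 + 0 + 0 + 0 + 0 + 0 + 0 + 0 + 1 + 0 + 0 = 2

2


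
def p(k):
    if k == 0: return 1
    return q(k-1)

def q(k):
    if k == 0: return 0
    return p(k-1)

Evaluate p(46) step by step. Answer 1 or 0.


p(46) = q(45)
q(45) = p(44)
p(44) = q(43)
q(43) = p(42)
p(42) = q(41)
q(41) = p(40)
p(40) = q(39)
q(39) = p(38)
p(38) = q(37)
q(37) = p(36)
p(36) = q(35)
q(35) = p(34)
p(34) = q(33)
q(33) = p(32)
p(32) = q(31)
q(31) = p(30)
p(30) = q(29)
q(29) = p(28)
p(28) = q(27)
q(27) = p(26)
p(26) = q(25)
q(25) = p(24)
p(24) = q(23)
q(23) = p(22)
p(22) = q(21)
q(21) = p(20)
p(20) = q(19)
q(19) = p(18)
p(18) = q(17)
q(17) = p(16)
p(16) = q(15)
q(15) = p(14)
p(14) = q(13)
q(13) = p(12)
p(12) = q(11)
q(11) = p(10)
p(10) = q(9)
q(9) = p(8)
p(8) = q(7)
q(7) = p(6)
p(6) = q(5)
q(5) = p(4)
p(4) = q(3)
q(3) = p(2)
p(2) = q(1)
q(1) = p(0)
p(0) = 1  (base case)
Result: 1

1


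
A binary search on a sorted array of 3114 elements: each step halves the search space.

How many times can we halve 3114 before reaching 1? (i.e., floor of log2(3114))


3114 / 2 = 1557
1557 / 2 = 778
778 / 2 = 389
389 / 2 = 194
194 / 2 = 97
97 / 2 = 48
48 / 2 = 24
24 / 2 = 12
12 / 2 = 6
6 / 2 = 3
3 / 2 = 1
Reached 1 after 11 halvings

11


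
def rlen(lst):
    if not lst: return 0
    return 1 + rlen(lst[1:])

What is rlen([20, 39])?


rlen([20, 39]) = 1 + rlen([39])
rlen([39]) = 1 + rlen([])
rlen([]) = 0  (base case)
Unwinding: 1 + 1 + 0 = 2

2


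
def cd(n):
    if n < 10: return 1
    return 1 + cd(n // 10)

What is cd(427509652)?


cd(427509652) = 1 + cd(42750965)
cd(42750965) = 1 + cd(4275096)
cd(4275096) = 1 + cd(427509)
cd(427509) = 1 + cd(42750)
cd(42750) = 1 + cd(4275)
cd(4275) = 1 + cd(427)
cd(427) = 1 + cd(42)
cd(42) = 1 + cd(4)
cd(4) = 1  (base case: 4 < 10)
Unwinding: 1 + 1 + 1 + 1 + 1 + 1 + 1 + 1 + 1 = 9

9


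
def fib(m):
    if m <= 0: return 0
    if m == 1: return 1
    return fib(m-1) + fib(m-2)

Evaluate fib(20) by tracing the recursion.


Computing fib(20) bottom-up:
fib(0) = 0
fib(1) = 1
fib(2) = fib(1) + fib(0) = 1 + 0 = 1
fib(3) = fib(2) + fib(1) = 1 + 1 = 2
fib(4) = fib(3) + fib(2) = 2 + 1 = 3
fib(5) = fib(4) + fib(3) = 3 + 2 = 5
fib(6) = fib(5) + fib(4) = 5 + 3 = 8
fib(7) = fib(6) + fib(5) = 8 + 5 = 13
fib(8) = fib(7) + fib(6) = 13 + 8 = 21
fib(9) = fib(8) + fib(7) = 21 + 13 = 34
fib(10) = fib(9) + fib(8) = 34 + 21 = 55
fib(11) = fib(10) + fib(9) = 55 + 34 = 89
fib(12) = fib(11) + fib(10) = 89 + 55 = 144
fib(13) = fib(12) + fib(11) = 144 + 89 = 233
fib(14) = fib(13) + fib(12) = 233 + 144 = 377
fib(15) = fib(14) + fib(13) = 377 + 233 = 610
fib(16) = fib(15) + fib(14) = 610 + 377 = 987
fib(17) = fib(16) + fib(15) = 987 + 610 = 1597
fib(18) = fib(17) + fib(16) = 1597 + 987 = 2584
fib(19) = fib(18) + fib(17) = 2584 + 1597 = 4181
fib(20) = fib(19) + fib(18) = 4181 + 2584 = 6765

6765


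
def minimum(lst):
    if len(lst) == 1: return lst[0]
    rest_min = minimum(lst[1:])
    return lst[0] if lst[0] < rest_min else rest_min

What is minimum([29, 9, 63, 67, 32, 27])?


minimum([29, 9, 63, 67, 32, 27]): compare 29 with minimum([9, 63, 67, 32, 27])
minimum([9, 63, 67, 32, 27]): compare 9 with minimum([63, 67, 32, 27])
minimum([63, 67, 32, 27]): compare 63 with minimum([67, 32, 27])
minimum([67, 32, 27]): compare 67 with minimum([32, 27])
minimum([32, 27]): compare 32 with minimum([27])
minimum([27]) = 27  (base case)
Compare 32 with 27 -> 27
Compare 67 with 27 -> 27
Compare 63 with 27 -> 27
Compare 9 with 27 -> 9
Compare 29 with 9 -> 9

9


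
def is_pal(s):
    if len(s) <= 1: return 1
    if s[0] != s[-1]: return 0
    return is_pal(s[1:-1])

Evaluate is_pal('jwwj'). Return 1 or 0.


is_pal('jwwj'): s[0]='j' == s[-1]='j' -> check is_pal('ww')
is_pal('ww'): s[0]='w' == s[-1]='w' -> check is_pal('')
is_pal(''): len <= 1 -> return 1  (base case)
Result: 1 (palindrome)

1


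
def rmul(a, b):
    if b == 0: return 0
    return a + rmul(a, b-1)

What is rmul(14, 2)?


rmul(14, 2) = 14 + rmul(14, 1)
rmul(14, 1) = 14 + rmul(14, 0)
rmul(14, 0) = 0  (base case)
Total: 14 + 14 + 0 = 28

28


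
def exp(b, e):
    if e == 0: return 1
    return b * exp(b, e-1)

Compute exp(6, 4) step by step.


exp(6, 4)
= 6 * exp(6, 3)
= 6 * 6 * exp(6, 2)
= 6 * 6 * 6 * exp(6, 1)
= 6 * 6 * 6 * 6 * exp(6, 0)
= 6 * 6 * 6 * 6 * 1
= 1296

1296


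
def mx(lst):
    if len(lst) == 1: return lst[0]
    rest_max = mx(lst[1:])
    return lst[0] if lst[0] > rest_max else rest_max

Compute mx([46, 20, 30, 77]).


mx([46, 20, 30, 77]): compare 46 with mx([20, 30, 77])
mx([20, 30, 77]): compare 20 with mx([30, 77])
mx([30, 77]): compare 30 with mx([77])
mx([77]) = 77  (base case)
Compare 30 with 77 -> 77
Compare 20 with 77 -> 77
Compare 46 with 77 -> 77

77


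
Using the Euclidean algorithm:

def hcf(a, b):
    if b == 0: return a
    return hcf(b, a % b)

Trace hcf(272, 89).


hcf(272, 89) = hcf(89, 5)
hcf(89, 5) = hcf(5, 4)
hcf(5, 4) = hcf(4, 1)
hcf(4, 1) = hcf(1, 0)
hcf(1, 0) = 1  (base case)

1


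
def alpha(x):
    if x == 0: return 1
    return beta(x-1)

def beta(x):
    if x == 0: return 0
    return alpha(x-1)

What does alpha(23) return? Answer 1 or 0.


alpha(23) = beta(22)
beta(22) = alpha(21)
alpha(21) = beta(20)
beta(20) = alpha(19)
alpha(19) = beta(18)
beta(18) = alpha(17)
alpha(17) = beta(16)
beta(16) = alpha(15)
alpha(15) = beta(14)
beta(14) = alpha(13)
alpha(13) = beta(12)
beta(12) = alpha(11)
alpha(11) = beta(10)
beta(10) = alpha(9)
alpha(9) = beta(8)
beta(8) = alpha(7)
alpha(7) = beta(6)
beta(6) = alpha(5)
alpha(5) = beta(4)
beta(4) = alpha(3)
alpha(3) = beta(2)
beta(2) = alpha(1)
alpha(1) = beta(0)
beta(0) = 0  (base case)
Result: 0

0


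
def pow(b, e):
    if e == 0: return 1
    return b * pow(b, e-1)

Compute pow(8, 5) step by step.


pow(8, 5)
= 8 * pow(8, 4)
= 8 * 8 * pow(8, 3)
= 8 * 8 * 8 * pow(8, 2)
= 8 * 8 * 8 * 8 * pow(8, 1)
= 8 * 8 * 8 * 8 * 8 * pow(8, 0)
= 8 * 8 * 8 * 8 * 8 * 1
= 32768

32768


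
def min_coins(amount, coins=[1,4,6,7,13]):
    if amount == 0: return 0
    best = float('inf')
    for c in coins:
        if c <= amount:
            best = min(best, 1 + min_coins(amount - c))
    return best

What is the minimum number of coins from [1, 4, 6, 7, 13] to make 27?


Building up with DP:
min_coins(0) = 0
min_coins(1) = min(1+min_coins(0)=1+0=1) = 1
min_coins(2) = min(1+min_coins(1)=1+1=2) = 2
min_coins(3) = min(1+min_coins(2)=1+2=3) = 3
min_coins(4) = min(1+min_coins(3)=1+3=4, 1+min_coins(0)=1+0=1) = 1
min_coins(5) = min(1+min_coins(4)=1+1=2, 1+min_coins(1)=1+1=2) = 2
min_coins(6) = min(1+min_coins(5)=1+2=3, 1+min_coins(2)=1+2=3, 1+min_coins(0)=1+0=1) = 1
min_coins(7) = min(1+min_coins(6)=1+1=2, 1+min_coins(3)=1+3=4, 1+min_coins(1)=1+1=2, 1+min_coins(0)=1+0=1) = 1
min_coins(8) = min(1+min_coins(7)=1+1=2, 1+min_coins(4)=1+1=2, 1+min_coins(2)=1+2=3, 1+min_coins(1)=1+1=2) = 2
min_coins(9) = min(1+min_coins(8)=1+2=3, 1+min_coins(5)=1+2=3, 1+min_coins(3)=1+3=4, 1+min_coins(2)=1+2=3) = 3
min_coins(10) = min(1+min_coins(9)=1+3=4, 1+min_coins(6)=1+1=2, 1+min_coins(4)=1+1=2, 1+min_coins(3)=1+3=4) = 2
min_coins(11) = min(1+min_coins(10)=1+2=3, 1+min_coins(7)=1+1=2, 1+min_coins(5)=1+2=3, 1+min_coins(4)=1+1=2) = 2
min_coins(12) = min(1+min_coins(11)=1+2=3, 1+min_coins(8)=1+2=3, 1+min_coins(6)=1+1=2, 1+min_coins(5)=1+2=3) = 2
min_coins(13) = min(1+min_coins(12)=1+2=3, 1+min_coins(9)=1+3=4, 1+min_coins(7)=1+1=2, 1+min_coins(6)=1+1=2, 1+min_coins(0)=1+0=1) = 1
min_coins(14) = min(1+min_coins(13)=1+1=2, 1+min_coins(10)=1+2=3, 1+min_coins(8)=1+2=3, 1+min_coins(7)=1+1=2, 1+min_coins(1)=1+1=2) = 2
min_coins(15) = min(1+min_coins(14)=1+2=3, 1+min_coins(11)=1+2=3, 1+min_coins(9)=1+3=4, 1+min_coins(8)=1+2=3, 1+min_coins(2)=1+2=3) = 3
min_coins(16) = min(1+min_coins(15)=1+3=4, 1+min_coins(12)=1+2=3, 1+min_coins(10)=1+2=3, 1+min_coins(9)=1+3=4, 1+min_coins(3)=1+3=4) = 3
min_coins(17) = min(1+min_coins(16)=1+3=4, 1+min_coins(13)=1+1=2, 1+min_coins(11)=1+2=3, 1+min_coins(10)=1+2=3, 1+min_coins(4)=1+1=2) = 2
min_coins(18) = min(1+min_coins(17)=1+2=3, 1+min_coins(14)=1+2=3, 1+min_coins(12)=1+2=3, 1+min_coins(11)=1+2=3, 1+min_coins(5)=1+2=3) = 3
min_coins(19) = min(1+min_coins(18)=1+3=4, 1+min_coins(15)=1+3=4, 1+min_coins(13)=1+1=2, 1+min_coins(12)=1+2=3, 1+min_coins(6)=1+1=2) = 2
min_coins(20) = min(1+min_coins(19)=1+2=3, 1+min_coins(16)=1+3=4, 1+min_coins(14)=1+2=3, 1+min_coins(13)=1+1=2, 1+min_coins(7)=1+1=2) = 2
min_coins(21) = min(1+min_coins(20)=1+2=3, 1+min_coins(17)=1+2=3, 1+min_coins(15)=1+3=4, 1+min_coins(14)=1+2=3, 1+min_coins(8)=1+2=3) = 3
min_coins(22) = min(1+min_coins(21)=1+3=4, 1+min_coins(18)=1+3=4, 1+min_coins(16)=1+3=4, 1+min_coins(15)=1+3=4, 1+min_coins(9)=1+3=4) = 4
min_coins(23) = min(1+min_coins(22)=1+4=5, 1+min_coins(19)=1+2=3, 1+min_coins(17)=1+2=3, 1+min_coins(16)=1+3=4, 1+min_coins(10)=1+2=3) = 3
min_coins(24) = min(1+min_coins(23)=1+3=4, 1+min_coins(20)=1+2=3, 1+min_coins(18)=1+3=4, 1+min_coins(17)=1+2=3, 1+min_coins(11)=1+2=3) = 3
min_coins(25) = min(1+min_coins(24)=1+3=4, 1+min_coins(21)=1+3=4, 1+min_coins(19)=1+2=3, 1+min_coins(18)=1+3=4, 1+min_coins(12)=1+2=3) = 3
min_coins(26) = min(1+min_coins(25)=1+3=4, 1+min_coins(22)=1+4=5, 1+min_coins(20)=1+2=3, 1+min_coins(19)=1+2=3, 1+min_coins(13)=1+1=2) = 2
min_coins(27) = min(1+min_coins(26)=1+2=3, 1+min_coins(23)=1+3=4, 1+min_coins(21)=1+3=4, 1+min_coins(20)=1+2=3, 1+min_coins(14)=1+2=3) = 3

3


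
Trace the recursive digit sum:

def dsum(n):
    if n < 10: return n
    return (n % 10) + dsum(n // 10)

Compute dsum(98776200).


dsum(98776200) = 0 + dsum(9877620)
dsum(9877620) = 0 + dsum(987762)
dsum(987762) = 2 + dsum(98776)
dsum(98776) = 6 + dsum(9877)
dsum(9877) = 7 + dsum(987)
dsum(987) = 7 + dsum(98)
dsum(98) = 8 + dsum(9)
dsum(9) = 9  (base case)
Total: 0 + 0 + 2 + 6 + 7 + 7 + 8 + 9 = 39

39


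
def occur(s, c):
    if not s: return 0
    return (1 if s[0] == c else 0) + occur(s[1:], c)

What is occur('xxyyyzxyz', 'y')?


s[0]='x' != 'y' -> 0
s[0]='x' != 'y' -> 0
s[0]='y' == 'y' -> 1
s[0]='y' == 'y' -> 1
s[0]='y' == 'y' -> 1
s[0]='z' != 'y' -> 0
s[0]='x' != 'y' -> 0
s[0]='y' == 'y' -> 1
s[0]='z' != 'y' -> 0
Sum: 0 + 0 + 1 + 1 + 1 + 0 + 0 + 1 + 0 = 4

4


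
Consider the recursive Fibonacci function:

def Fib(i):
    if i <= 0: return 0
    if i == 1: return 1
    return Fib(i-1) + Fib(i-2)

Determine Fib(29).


Computing Fib(29) bottom-up:
Fib(0) = 0
Fib(1) = 1
Fib(2) = Fib(1) + Fib(0) = 1 + 0 = 1
Fib(3) = Fib(2) + Fib(1) = 1 + 1 = 2
Fib(4) = Fib(3) + Fib(2) = 2 + 1 = 3
Fib(5) = Fib(4) + Fib(3) = 3 + 2 = 5
Fib(6) = Fib(5) + Fib(4) = 5 + 3 = 8
Fib(7) = Fib(6) + Fib(5) = 8 + 5 = 13
Fib(8) = Fib(7) + Fib(6) = 13 + 8 = 21
Fib(9) = Fib(8) + Fib(7) = 21 + 13 = 34
Fib(10) = Fib(9) + Fib(8) = 34 + 21 = 55
Fib(11) = Fib(10) + Fib(9) = 55 + 34 = 89
Fib(12) = Fib(11) + Fib(10) = 89 + 55 = 144
Fib(13) = Fib(12) + Fib(11) = 144 + 89 = 233
Fib(14) = Fib(13) + Fib(12) = 233 + 144 = 377
Fib(15) = Fib(14) + Fib(13) = 377 + 233 = 610
Fib(16) = Fib(15) + Fib(14) = 610 + 377 = 987
Fib(17) = Fib(16) + Fib(15) = 987 + 610 = 1597
Fib(18) = Fib(17) + Fib(16) = 1597 + 987 = 2584
Fib(19) = Fib(18) + Fib(17) = 2584 + 1597 = 4181
Fib(20) = Fib(19) + Fib(18) = 4181 + 2584 = 6765
Fib(21) = Fib(20) + Fib(19) = 6765 + 4181 = 10946
Fib(22) = Fib(21) + Fib(20) = 10946 + 6765 = 17711
Fib(23) = Fib(22) + Fib(21) = 17711 + 10946 = 28657
Fib(24) = Fib(23) + Fib(22) = 28657 + 17711 = 46368
Fib(25) = Fib(24) + Fib(23) = 46368 + 28657 = 75025
Fib(26) = Fib(25) + Fib(24) = 75025 + 46368 = 121393
Fib(27) = Fib(26) + Fib(25) = 121393 + 75025 = 196418
Fib(28) = Fib(27) + Fib(26) = 196418 + 121393 = 317811
Fib(29) = Fib(28) + Fib(27) = 317811 + 196418 = 514229

514229


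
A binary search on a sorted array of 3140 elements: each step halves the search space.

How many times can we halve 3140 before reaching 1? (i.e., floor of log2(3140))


3140 / 2 = 1570
1570 / 2 = 785
785 / 2 = 392
392 / 2 = 196
196 / 2 = 98
98 / 2 = 49
49 / 2 = 24
24 / 2 = 12
12 / 2 = 6
6 / 2 = 3
3 / 2 = 1
Reached 1 after 11 halvings

11


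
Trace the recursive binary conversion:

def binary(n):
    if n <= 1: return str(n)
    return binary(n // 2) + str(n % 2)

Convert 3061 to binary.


binary(3061) = binary(1530) + '1'
binary(1530) = binary(765) + '0'
binary(765) = binary(382) + '1'
binary(382) = binary(191) + '0'
binary(191) = binary(95) + '1'
binary(95) = binary(47) + '1'
binary(47) = binary(23) + '1'
binary(23) = binary(11) + '1'
binary(11) = binary(5) + '1'
binary(5) = binary(2) + '1'
binary(2) = binary(1) + '0'
binary(1) = '1'  (base case)
Concatenating: '1' + '0' + '1' + '1' + '1' + '1' + '1' + '1' + '0' + '1' + '0' + '1' = '101111110101'

101111110101


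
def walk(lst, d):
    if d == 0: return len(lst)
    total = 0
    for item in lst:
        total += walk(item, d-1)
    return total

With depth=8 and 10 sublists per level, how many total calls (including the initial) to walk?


At depth 0 (root): 1 call
At depth 1: each of 1 parents calls walk on 10 children = 10 calls
At depth 2: each of 10 parents calls walk on 10 children = 100 calls
At depth 3: each of 100 parents calls walk on 10 children = 1000 calls
At depth 4: each of 1000 parents calls walk on 10 children = 10000 calls
At depth 5: each of 10000 parents calls walk on 10 children = 100000 calls
At depth 6: each of 100000 parents calls walk on 10 children = 1000000 calls
At depth 7: each of 1000000 parents calls walk on 10 children = 10000000 calls
At depth 8: each of 10000000 parents calls walk on 10 children = 100000000 calls
Total: 1 + 10 + 100 + 1000 + 10000 + 100000 + 1000000 + 10000000 + 100000000 = 111111111

111111111


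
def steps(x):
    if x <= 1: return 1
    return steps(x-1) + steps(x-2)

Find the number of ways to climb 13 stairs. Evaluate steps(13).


Building up from base cases:
steps(0) = 1
steps(1) = 1
steps(2) = steps(1) + steps(0) = 1 + 1 = 2
steps(3) = steps(2) + steps(1) = 2 + 1 = 3
steps(4) = steps(3) + steps(2) = 3 + 2 = 5
steps(5) = steps(4) + steps(3) = 5 + 3 = 8
steps(6) = steps(5) + steps(4) = 8 + 5 = 13
steps(7) = steps(6) + steps(5) = 13 + 8 = 21
steps(8) = steps(7) + steps(6) = 21 + 13 = 34
steps(9) = steps(8) + steps(7) = 34 + 21 = 55
steps(10) = steps(9) + steps(8) = 55 + 34 = 89
steps(11) = steps(10) + steps(9) = 89 + 55 = 144
steps(12) = steps(11) + steps(10) = 144 + 89 = 233
steps(13) = steps(12) + steps(11) = 233 + 144 = 377

377


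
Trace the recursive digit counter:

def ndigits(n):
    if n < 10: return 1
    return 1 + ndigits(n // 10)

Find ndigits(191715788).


ndigits(191715788) = 1 + ndigits(19171578)
ndigits(19171578) = 1 + ndigits(1917157)
ndigits(1917157) = 1 + ndigits(191715)
ndigits(191715) = 1 + ndigits(19171)
ndigits(19171) = 1 + ndigits(1917)
ndigits(1917) = 1 + ndigits(191)
ndigits(191) = 1 + ndigits(19)
ndigits(19) = 1 + ndigits(1)
ndigits(1) = 1  (base case: 1 < 10)
Unwinding: 1 + 1 + 1 + 1 + 1 + 1 + 1 + 1 + 1 = 9

9


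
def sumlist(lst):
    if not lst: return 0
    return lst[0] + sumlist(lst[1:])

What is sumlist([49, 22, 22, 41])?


sumlist([49, 22, 22, 41]) = 49 + sumlist([22, 22, 41])
sumlist([22, 22, 41]) = 22 + sumlist([22, 41])
sumlist([22, 41]) = 22 + sumlist([41])
sumlist([41]) = 41 + sumlist([])
sumlist([]) = 0  (base case)
Total: 49 + 22 + 22 + 41 + 0 = 134

134


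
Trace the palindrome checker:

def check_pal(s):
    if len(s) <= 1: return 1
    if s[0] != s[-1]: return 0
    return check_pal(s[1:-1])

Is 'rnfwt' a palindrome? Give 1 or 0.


check_pal('rnfwt'): s[0]='r' != s[-1]='t' -> return 0
Result: 0 (not a palindrome)

0


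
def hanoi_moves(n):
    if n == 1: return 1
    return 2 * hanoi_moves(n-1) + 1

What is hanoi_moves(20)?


hanoi_moves(20) = 2 * hanoi_moves(19) + 1
hanoi_moves(19) = 2 * hanoi_moves(18) + 1
hanoi_moves(18) = 2 * hanoi_moves(17) + 1
hanoi_moves(17) = 2 * hanoi_moves(16) + 1
hanoi_moves(16) = 2 * hanoi_moves(15) + 1
hanoi_moves(15) = 2 * hanoi_moves(14) + 1
hanoi_moves(14) = 2 * hanoi_moves(13) + 1
hanoi_moves(13) = 2 * hanoi_moves(12) + 1
hanoi_moves(12) = 2 * hanoi_moves(11) + 1
hanoi_moves(11) = 2 * hanoi_moves(10) + 1
hanoi_moves(10) = 2 * hanoi_moves(9) + 1
hanoi_moves(9) = 2 * hanoi_moves(8) + 1
hanoi_moves(8) = 2 * hanoi_moves(7) + 1
hanoi_moves(7) = 2 * hanoi_moves(6) + 1
hanoi_moves(6) = 2 * hanoi_moves(5) + 1
hanoi_moves(5) = 2 * hanoi_moves(4) + 1
hanoi_moves(4) = 2 * hanoi_moves(3) + 1
hanoi_moves(3) = 2 * hanoi_moves(2) + 1
hanoi_moves(2) = 2 * hanoi_moves(1) + 1
hanoi_moves(1) = 1  (base case)
hanoi_moves(2) = 2 * 1 + 1 = 3
hanoi_moves(3) = 2 * 3 + 1 = 7
hanoi_moves(4) = 2 * 7 + 1 = 15
hanoi_moves(5) = 2 * 15 + 1 = 31
hanoi_moves(6) = 2 * 31 + 1 = 63
hanoi_moves(7) = 2 * 63 + 1 = 127
hanoi_moves(8) = 2 * 127 + 1 = 255
hanoi_moves(9) = 2 * 255 + 1 = 511
hanoi_moves(10) = 2 * 511 + 1 = 1023
hanoi_moves(11) = 2 * 1023 + 1 = 2047
hanoi_moves(12) = 2 * 2047 + 1 = 4095
hanoi_moves(13) = 2 * 4095 + 1 = 8191
hanoi_moves(14) = 2 * 8191 + 1 = 16383
hanoi_moves(15) = 2 * 16383 + 1 = 32767
hanoi_moves(16) = 2 * 32767 + 1 = 65535
hanoi_moves(17) = 2 * 65535 + 1 = 131071
hanoi_moves(18) = 2 * 131071 + 1 = 262143
hanoi_moves(19) = 2 * 262143 + 1 = 524287
hanoi_moves(20) = 2 * 524287 + 1 = 1048575

1048575


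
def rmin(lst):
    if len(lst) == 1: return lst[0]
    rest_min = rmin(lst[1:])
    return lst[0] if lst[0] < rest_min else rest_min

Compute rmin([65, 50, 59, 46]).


rmin([65, 50, 59, 46]): compare 65 with rmin([50, 59, 46])
rmin([50, 59, 46]): compare 50 with rmin([59, 46])
rmin([59, 46]): compare 59 with rmin([46])
rmin([46]) = 46  (base case)
Compare 59 with 46 -> 46
Compare 50 with 46 -> 46
Compare 65 with 46 -> 46

46


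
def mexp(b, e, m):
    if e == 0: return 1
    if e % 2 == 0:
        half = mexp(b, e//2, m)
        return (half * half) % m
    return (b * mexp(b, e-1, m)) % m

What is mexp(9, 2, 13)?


mexp(9, 2, 13): e is even, compute mexp(9, 1, 13)
  mexp(9, 1, 13): e is odd, compute mexp(9, 0, 13)
    mexp(9, 0, 13) = 1
  (9 * 1) % 13 = 9
half=9, (9*9) % 13 = 3

3


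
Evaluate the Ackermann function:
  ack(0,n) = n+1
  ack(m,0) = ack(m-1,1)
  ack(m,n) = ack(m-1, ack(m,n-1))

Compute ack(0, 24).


ack(0, 24) = 25
Result: ack(0, 24) = 25

25


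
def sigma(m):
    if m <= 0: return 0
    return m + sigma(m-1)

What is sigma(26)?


sigma(26)
= 26 + 25 + 24 + 23 + 22 + 21 + 20 + 19 + 18 + 17 + 16 + 15 + 14 + 13 + 12 + 11 + 10 + 9 + 8 + 7 + 6 + 5 + 4 + 3 + 2 + 1 + sigma(0)
= 26 + 25 + 24 + 23 + 22 + 21 + 20 + 19 + 18 + 17 + 16 + 15 + 14 + 13 + 12 + 11 + 10 + 9 + 8 + 7 + 6 + 5 + 4 + 3 + 2 + 1 + 0
= 351

351


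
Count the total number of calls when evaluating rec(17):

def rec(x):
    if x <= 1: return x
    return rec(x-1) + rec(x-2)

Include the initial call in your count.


Let C(n) = total calls for rec(n)
C(0) = 1, C(1) = 1
C(2) = 1 + C(1) + C(0) = 1 + 1 + 1 = 3
C(3) = 1 + C(2) + C(1) = 1 + 3 + 1 = 5
C(4) = 1 + C(3) + C(2) = 1 + 5 + 3 = 9
C(5) = 1 + C(4) + C(3) = 1 + 9 + 5 = 15
C(6) = 1 + C(5) + C(4) = 1 + 15 + 9 = 25
C(7) = 1 + C(6) + C(5) = 1 + 25 + 15 = 41
C(8) = 1 + C(7) + C(6) = 1 + 41 + 25 = 67
C(9) = 1 + C(8) + C(7) = 1 + 67 + 41 = 109
C(10) = 1 + C(9) + C(8) = 1 + 109 + 67 = 177
C(11) = 1 + C(10) + C(9) = 1 + 177 + 109 = 287
C(12) = 1 + C(11) + C(10) = 1 + 287 + 177 = 465
C(13) = 1 + C(12) + C(11) = 1 + 465 + 287 = 753
C(14) = 1 + C(13) + C(12) = 1 + 753 + 465 = 1219
C(15) = 1 + C(14) + C(13) = 1 + 1219 + 753 = 1973
C(16) = 1 + C(15) + C(14) = 1 + 1973 + 1219 = 3193
C(17) = 1 + C(16) + C(15) = 1 + 3193 + 1973 = 5167

5167


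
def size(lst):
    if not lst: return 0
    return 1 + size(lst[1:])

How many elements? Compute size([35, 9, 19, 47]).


size([35, 9, 19, 47]) = 1 + size([9, 19, 47])
size([9, 19, 47]) = 1 + size([19, 47])
size([19, 47]) = 1 + size([47])
size([47]) = 1 + size([])
size([]) = 0  (base case)
Unwinding: 1 + 1 + 1 + 1 + 0 = 4

4


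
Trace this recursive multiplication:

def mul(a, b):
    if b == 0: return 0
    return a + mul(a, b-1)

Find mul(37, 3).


mul(37, 3) = 37 + mul(37, 2)
mul(37, 2) = 37 + mul(37, 1)
mul(37, 1) = 37 + mul(37, 0)
mul(37, 0) = 0  (base case)
Total: 37 + 37 + 37 + 0 = 111

111


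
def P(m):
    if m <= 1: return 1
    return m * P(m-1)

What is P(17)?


P(17)
= 17 * P(16)
= 17 * 16 * P(15)
= 17 * 16 * 15 * P(14)
= 17 * 16 * 15 * 14 * P(13)
= 17 * 16 * 15 * 14 * 13 * P(12)
= 17 * 16 * 15 * 14 * 13 * 12 * P(11)
= 17 * 16 * 15 * 14 * 13 * 12 * 11 * P(10)
= 17 * 16 * 15 * 14 * 13 * 12 * 11 * 10 * P(9)
= 17 * 16 * 15 * 14 * 13 * 12 * 11 * 10 * 9 * P(8)
= 17 * 16 * 15 * 14 * 13 * 12 * 11 * 10 * 9 * 8 * P(7)
= 17 * 16 * 15 * 14 * 13 * 12 * 11 * 10 * 9 * 8 * 7 * P(6)
= 17 * 16 * 15 * 14 * 13 * 12 * 11 * 10 * 9 * 8 * 7 * 6 * P(5)
= 17 * 16 * 15 * 14 * 13 * 12 * 11 * 10 * 9 * 8 * 7 * 6 * 5 * P(4)
= 17 * 16 * 15 * 14 * 13 * 12 * 11 * 10 * 9 * 8 * 7 * 6 * 5 * 4 * P(3)
= 17 * 16 * 15 * 14 * 13 * 12 * 11 * 10 * 9 * 8 * 7 * 6 * 5 * 4 * 3 * P(2)
= 17 * 16 * 15 * 14 * 13 * 12 * 11 * 10 * 9 * 8 * 7 * 6 * 5 * 4 * 3 * 2 * P(1)
= 17 * 16 * 15 * 14 * 13 * 12 * 11 * 10 * 9 * 8 * 7 * 6 * 5 * 4 * 3 * 2 * 1
= 355687428096000

355687428096000


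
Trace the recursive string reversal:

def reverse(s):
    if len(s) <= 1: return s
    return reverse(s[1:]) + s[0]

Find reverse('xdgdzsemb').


reverse('xdgdzsemb') = reverse('dgdzsemb') + 'x'
reverse('dgdzsemb') = reverse('gdzsemb') + 'd'
reverse('gdzsemb') = reverse('dzsemb') + 'g'
reverse('dzsemb') = reverse('zsemb') + 'd'
reverse('zsemb') = reverse('semb') + 'z'
reverse('semb') = reverse('emb') + 's'
reverse('emb') = reverse('mb') + 'e'
reverse('mb') = reverse('b') + 'm'
reverse('b') = 'b'  (base case)
Concatenating: 'b' + 'm' + 'e' + 's' + 'z' + 'd' + 'g' + 'd' + 'x' = 'bmeszdgdx'

bmeszdgdx


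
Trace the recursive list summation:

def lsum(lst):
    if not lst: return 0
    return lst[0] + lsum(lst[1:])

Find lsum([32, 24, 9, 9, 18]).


lsum([32, 24, 9, 9, 18]) = 32 + lsum([24, 9, 9, 18])
lsum([24, 9, 9, 18]) = 24 + lsum([9, 9, 18])
lsum([9, 9, 18]) = 9 + lsum([9, 18])
lsum([9, 18]) = 9 + lsum([18])
lsum([18]) = 18 + lsum([])
lsum([]) = 0  (base case)
Total: 32 + 24 + 9 + 9 + 18 + 0 = 92

92


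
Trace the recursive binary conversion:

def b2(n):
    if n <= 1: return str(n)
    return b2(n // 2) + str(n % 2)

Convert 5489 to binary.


b2(5489) = b2(2744) + '1'
b2(2744) = b2(1372) + '0'
b2(1372) = b2(686) + '0'
b2(686) = b2(343) + '0'
b2(343) = b2(171) + '1'
b2(171) = b2(85) + '1'
b2(85) = b2(42) + '1'
b2(42) = b2(21) + '0'
b2(21) = b2(10) + '1'
b2(10) = b2(5) + '0'
b2(5) = b2(2) + '1'
b2(2) = b2(1) + '0'
b2(1) = '1'  (base case)
Concatenating: '1' + '0' + '1' + '0' + '1' + '0' + '1' + '1' + '1' + '0' + '0' + '0' + '1' = '1010101110001'

1010101110001


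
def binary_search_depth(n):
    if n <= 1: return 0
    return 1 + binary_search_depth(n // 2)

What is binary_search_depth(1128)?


1128 / 2 = 564
564 / 2 = 282
282 / 2 = 141
141 / 2 = 70
70 / 2 = 35
35 / 2 = 17
17 / 2 = 8
8 / 2 = 4
4 / 2 = 2
2 / 2 = 1
Reached 1 after 10 halvings

10


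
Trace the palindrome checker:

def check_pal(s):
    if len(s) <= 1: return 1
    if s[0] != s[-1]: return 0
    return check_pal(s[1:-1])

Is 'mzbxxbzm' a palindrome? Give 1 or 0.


check_pal('mzbxxbzm'): s[0]='m' == s[-1]='m' -> check check_pal('zbxxbz')
check_pal('zbxxbz'): s[0]='z' == s[-1]='z' -> check check_pal('bxxb')
check_pal('bxxb'): s[0]='b' == s[-1]='b' -> check check_pal('xx')
check_pal('xx'): s[0]='x' == s[-1]='x' -> check check_pal('')
check_pal(''): len <= 1 -> return 1  (base case)
Result: 1 (palindrome)

1


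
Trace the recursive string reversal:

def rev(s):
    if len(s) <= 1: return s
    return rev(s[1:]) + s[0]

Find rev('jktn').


rev('jktn') = rev('ktn') + 'j'
rev('ktn') = rev('tn') + 'k'
rev('tn') = rev('n') + 't'
rev('n') = 'n'  (base case)
Concatenating: 'n' + 't' + 'k' + 'j' = 'ntkj'

ntkj


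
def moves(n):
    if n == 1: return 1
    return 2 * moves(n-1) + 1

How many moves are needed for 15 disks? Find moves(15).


moves(15) = 2 * moves(14) + 1
moves(14) = 2 * moves(13) + 1
moves(13) = 2 * moves(12) + 1
moves(12) = 2 * moves(11) + 1
moves(11) = 2 * moves(10) + 1
moves(10) = 2 * moves(9) + 1
moves(9) = 2 * moves(8) + 1
moves(8) = 2 * moves(7) + 1
moves(7) = 2 * moves(6) + 1
moves(6) = 2 * moves(5) + 1
moves(5) = 2 * moves(4) + 1
moves(4) = 2 * moves(3) + 1
moves(3) = 2 * moves(2) + 1
moves(2) = 2 * moves(1) + 1
moves(1) = 1  (base case)
moves(2) = 2 * 1 + 1 = 3
moves(3) = 2 * 3 + 1 = 7
moves(4) = 2 * 7 + 1 = 15
moves(5) = 2 * 15 + 1 = 31
moves(6) = 2 * 31 + 1 = 63
moves(7) = 2 * 63 + 1 = 127
moves(8) = 2 * 127 + 1 = 255
moves(9) = 2 * 255 + 1 = 511
moves(10) = 2 * 511 + 1 = 1023
moves(11) = 2 * 1023 + 1 = 2047
moves(12) = 2 * 2047 + 1 = 4095
moves(13) = 2 * 4095 + 1 = 8191
moves(14) = 2 * 8191 + 1 = 16383
moves(15) = 2 * 16383 + 1 = 32767

32767


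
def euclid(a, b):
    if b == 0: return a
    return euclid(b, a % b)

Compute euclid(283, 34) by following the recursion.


euclid(283, 34) = euclid(34, 11)
euclid(34, 11) = euclid(11, 1)
euclid(11, 1) = euclid(1, 0)
euclid(1, 0) = 1  (base case)

1


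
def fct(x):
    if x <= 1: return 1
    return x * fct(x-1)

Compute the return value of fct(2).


fct(2)
= 2 * fct(1)
= 2 * 1
= 2

2


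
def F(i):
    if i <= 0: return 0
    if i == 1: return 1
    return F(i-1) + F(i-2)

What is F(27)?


Computing F(27) bottom-up:
F(0) = 0
F(1) = 1
F(2) = F(1) + F(0) = 1 + 0 = 1
F(3) = F(2) + F(1) = 1 + 1 = 2
F(4) = F(3) + F(2) = 2 + 1 = 3
F(5) = F(4) + F(3) = 3 + 2 = 5
F(6) = F(5) + F(4) = 5 + 3 = 8
F(7) = F(6) + F(5) = 8 + 5 = 13
F(8) = F(7) + F(6) = 13 + 8 = 21
F(9) = F(8) + F(7) = 21 + 13 = 34
F(10) = F(9) + F(8) = 34 + 21 = 55
F(11) = F(10) + F(9) = 55 + 34 = 89
F(12) = F(11) + F(10) = 89 + 55 = 144
F(13) = F(12) + F(11) = 144 + 89 = 233
F(14) = F(13) + F(12) = 233 + 144 = 377
F(15) = F(14) + F(13) = 377 + 233 = 610
F(16) = F(15) + F(14) = 610 + 377 = 987
F(17) = F(16) + F(15) = 987 + 610 = 1597
F(18) = F(17) + F(16) = 1597 + 987 = 2584
F(19) = F(18) + F(17) = 2584 + 1597 = 4181
F(20) = F(19) + F(18) = 4181 + 2584 = 6765
F(21) = F(20) + F(19) = 6765 + 4181 = 10946
F(22) = F(21) + F(20) = 10946 + 6765 = 17711
F(23) = F(22) + F(21) = 17711 + 10946 = 28657
F(24) = F(23) + F(22) = 28657 + 17711 = 46368
F(25) = F(24) + F(23) = 46368 + 28657 = 75025
F(26) = F(25) + F(24) = 75025 + 46368 = 121393
F(27) = F(26) + F(25) = 121393 + 75025 = 196418

196418


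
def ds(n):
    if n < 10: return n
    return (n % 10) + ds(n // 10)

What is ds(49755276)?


ds(49755276) = 6 + ds(4975527)
ds(4975527) = 7 + ds(497552)
ds(497552) = 2 + ds(49755)
ds(49755) = 5 + ds(4975)
ds(4975) = 5 + ds(497)
ds(497) = 7 + ds(49)
ds(49) = 9 + ds(4)
ds(4) = 4  (base case)
Total: 6 + 7 + 2 + 5 + 5 + 7 + 9 + 4 = 45

45


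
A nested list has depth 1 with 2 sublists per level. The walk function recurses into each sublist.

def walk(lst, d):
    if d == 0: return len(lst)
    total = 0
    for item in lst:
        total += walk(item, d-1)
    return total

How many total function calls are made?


At depth 0 (root): 1 call
At depth 1: each of 1 parents calls walk on 2 children = 2 calls
Total: 1 + 2 = 3

3


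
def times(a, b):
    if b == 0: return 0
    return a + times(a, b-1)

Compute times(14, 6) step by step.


times(14, 6) = 14 + times(14, 5)
times(14, 5) = 14 + times(14, 4)
times(14, 4) = 14 + times(14, 3)
times(14, 3) = 14 + times(14, 2)
times(14, 2) = 14 + times(14, 1)
times(14, 1) = 14 + times(14, 0)
times(14, 0) = 0  (base case)
Total: 14 + 14 + 14 + 14 + 14 + 14 + 0 = 84

84


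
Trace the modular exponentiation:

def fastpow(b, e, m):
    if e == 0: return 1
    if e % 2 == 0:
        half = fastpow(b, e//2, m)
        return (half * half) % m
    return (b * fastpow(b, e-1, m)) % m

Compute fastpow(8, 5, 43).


fastpow(8, 5, 43): e is odd, compute fastpow(8, 4, 43)
  fastpow(8, 4, 43): e is even, compute fastpow(8, 2, 43)
    fastpow(8, 2, 43): e is even, compute fastpow(8, 1, 43)
      fastpow(8, 1, 43): e is odd, compute fastpow(8, 0, 43)
        fastpow(8, 0, 43) = 1
      (8 * 1) % 43 = 8
    half=8, (8*8) % 43 = 21
  half=21, (21*21) % 43 = 11
(8 * 11) % 43 = 2

2


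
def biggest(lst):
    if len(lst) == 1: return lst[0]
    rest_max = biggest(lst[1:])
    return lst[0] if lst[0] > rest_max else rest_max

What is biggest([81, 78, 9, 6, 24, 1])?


biggest([81, 78, 9, 6, 24, 1]): compare 81 with biggest([78, 9, 6, 24, 1])
biggest([78, 9, 6, 24, 1]): compare 78 with biggest([9, 6, 24, 1])
biggest([9, 6, 24, 1]): compare 9 with biggest([6, 24, 1])
biggest([6, 24, 1]): compare 6 with biggest([24, 1])
biggest([24, 1]): compare 24 with biggest([1])
biggest([1]) = 1  (base case)
Compare 24 with 1 -> 24
Compare 6 with 24 -> 24
Compare 9 with 24 -> 24
Compare 78 with 24 -> 78
Compare 81 with 78 -> 81

81
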